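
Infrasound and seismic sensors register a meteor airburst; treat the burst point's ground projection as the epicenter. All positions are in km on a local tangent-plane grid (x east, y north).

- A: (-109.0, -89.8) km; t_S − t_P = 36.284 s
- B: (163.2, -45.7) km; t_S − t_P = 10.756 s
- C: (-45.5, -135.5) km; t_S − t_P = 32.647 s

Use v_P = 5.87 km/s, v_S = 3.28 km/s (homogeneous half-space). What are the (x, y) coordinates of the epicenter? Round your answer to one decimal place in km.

Distance from S−P lag: d = Δt · v_P v_S / (v_P − v_S) = Δt · (5.87·3.28)/(5.87−3.28) ≈ 7.4338·Δt.
So d_A = 269.73, d_B = 79.96, d_C = 242.69 km.
Circle about each station: (x + 109.0)² + (y + 89.8)² = 269.73²; (x − 163.2)² + (y + 45.7)² = 79.96²; (x + 45.5)² + (y + 135.5)² = 242.69².
Subtracting the A equation from the B and C equations removes the quadratic terms:
544.4 x + 88.2 y = 75138.36
127.0 x − 91.4 y = 14341.30
Solving the 2×2 system: x ≈ 133.4, y ≈ 28.5 km.

133.4 km east, 28.5 km north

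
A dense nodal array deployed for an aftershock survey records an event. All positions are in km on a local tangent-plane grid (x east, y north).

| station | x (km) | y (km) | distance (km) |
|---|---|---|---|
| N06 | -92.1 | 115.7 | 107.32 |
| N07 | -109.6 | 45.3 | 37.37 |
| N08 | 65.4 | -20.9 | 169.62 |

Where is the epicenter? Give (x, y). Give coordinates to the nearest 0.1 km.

-101.6 km east, 8.8 km north

Circle about each station: (x + 92.1)² + (y − 115.7)² = 107.32²; (x + 109.6)² + (y − 45.3)² = 37.37²; (x − 65.4)² + (y + 20.9)² = 169.62².
Subtracting the N06 equation from the N07 and N08 equations removes the quadratic terms:
-35.0 x − 140.8 y = 2316.42
315.0 x − 273.2 y = -34408.29
Solving the 2×2 system: x ≈ -101.6, y ≈ 8.8 km.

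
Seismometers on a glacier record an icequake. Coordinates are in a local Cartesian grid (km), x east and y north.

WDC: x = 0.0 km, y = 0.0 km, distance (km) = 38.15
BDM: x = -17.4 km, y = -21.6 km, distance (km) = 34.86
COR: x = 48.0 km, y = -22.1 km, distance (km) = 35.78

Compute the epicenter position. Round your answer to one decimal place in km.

Circle about each station: x² + y² = 38.15²; (x + 17.4)² + (y + 21.6)² = 34.86²; (x − 48.0)² + (y + 22.1)² = 35.78².
Subtracting the WDC equation from the BDM and COR equations removes the quadratic terms:
-34.8 x − 43.2 y = 1009.52
96.0 x − 44.2 y = 2967.62
Solving the 2×2 system: x ≈ 14.7, y ≈ -35.2 km.

x ≈ 14.7 km, y ≈ -35.2 km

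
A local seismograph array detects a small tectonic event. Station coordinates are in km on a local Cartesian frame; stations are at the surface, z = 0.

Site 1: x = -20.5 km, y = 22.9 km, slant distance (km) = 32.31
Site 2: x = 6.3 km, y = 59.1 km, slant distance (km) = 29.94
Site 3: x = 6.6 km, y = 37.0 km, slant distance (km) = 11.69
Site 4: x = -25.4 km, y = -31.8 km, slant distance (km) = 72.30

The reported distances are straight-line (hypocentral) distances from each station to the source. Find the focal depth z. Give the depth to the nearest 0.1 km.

Each station gives a sphere (x−x_i)² + (y−y_i)² + z² = d_i² (stations at z=0).
Subtracting the Site 1 sphere from Site 2 and Site 3: z² cancels, leaving linear equations in x and y:
53.6 x + 72.4 y = 2735.37
54.2 x + 28.2 y = 1375.18
Solving: x ≈ 9.295, y ≈ 30.900 km (keep extra digits for the depth step; rounded: 9.3, 30.9).
Then from the Site 1 sphere: z² = 32.31² − (x + 20.5)² − (y − 22.9)² with x = 9.295, y = 30.900, so z ≈ 9.602 ≈ 9.6 km.

z ≈ 9.6 km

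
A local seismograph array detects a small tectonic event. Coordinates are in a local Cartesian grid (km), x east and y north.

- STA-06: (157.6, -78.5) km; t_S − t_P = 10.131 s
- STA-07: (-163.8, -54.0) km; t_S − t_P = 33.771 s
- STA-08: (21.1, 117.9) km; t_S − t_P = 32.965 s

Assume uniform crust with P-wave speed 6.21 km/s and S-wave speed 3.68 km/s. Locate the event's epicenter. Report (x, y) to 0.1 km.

x ≈ 121.3 km, y ≈ -162.5 km

Distance from S−P lag: d = Δt · v_P v_S / (v_P − v_S) = Δt · (6.21·3.68)/(6.21−3.68) ≈ 9.0327·Δt.
So d_STA-06 = 91.51, d_STA-07 = 305.04, d_STA-08 = 297.76 km.
Circle about each station: (x − 157.6)² + (y + 78.5)² = 91.51²; (x + 163.8)² + (y + 54.0)² = 305.04²; (x − 21.1)² + (y − 117.9)² = 297.76².
Subtracting pairs of circle equations eliminates x²+y² and gives linear equations (the radical axes):
-642.8 x + 49.0 y = -85928.89
-273.0 x + 392.8 y = -96941.33
Solving the 2×2 system: x ≈ 121.3, y ≈ -162.5 km.
Check against STA-06 (with the unrounded x, y): √((x − 157.6)²+(y + 78.5)²) = 91.51 ≈ 91.51 km. ✓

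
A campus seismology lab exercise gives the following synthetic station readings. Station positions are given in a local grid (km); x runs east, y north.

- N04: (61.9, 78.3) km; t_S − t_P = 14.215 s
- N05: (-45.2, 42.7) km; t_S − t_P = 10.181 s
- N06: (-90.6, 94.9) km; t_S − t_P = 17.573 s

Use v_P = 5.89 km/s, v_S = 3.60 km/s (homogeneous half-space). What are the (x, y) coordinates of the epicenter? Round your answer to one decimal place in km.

Distance from S−P lag: d = Δt · v_P v_S / (v_P − v_S) = Δt · (5.89·3.60)/(5.89−3.60) ≈ 9.2594·Δt.
So d_N04 = 131.62, d_N05 = 94.27, d_N06 = 162.72 km.
Circle about each station: (x − 61.9)² + (y − 78.3)² = 131.62²; (x + 45.2)² + (y − 42.7)² = 94.27²; (x + 90.6)² + (y − 94.9)² = 162.72².
Subtracting the N04 equation from the N05 and N06 equations removes the quadratic terms:
-214.2 x − 71.2 y = 2340.82
-305.0 x + 33.2 y = -1902.10
Solving the 2×2 system: x ≈ 2.0, y ≈ -38.9 km.

(2.0, -38.9)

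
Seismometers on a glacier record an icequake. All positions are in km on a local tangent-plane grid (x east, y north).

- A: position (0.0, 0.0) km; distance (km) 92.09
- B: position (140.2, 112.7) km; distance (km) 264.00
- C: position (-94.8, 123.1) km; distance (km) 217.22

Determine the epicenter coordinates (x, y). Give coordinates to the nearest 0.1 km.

x ≈ -34.2 km, y ≈ -85.5 km

Circle about each station: x² + y² = 92.09²; (x − 140.2)² + (y − 112.7)² = 264.00²; (x + 94.8)² + (y − 123.1)² = 217.22².
Subtracting pairs of circle equations eliminates x²+y² and gives linear equations (the radical axes):
280.4 x + 225.4 y = -28858.10
-189.6 x + 246.2 y = -14563.31
Solving the 2×2 system: x ≈ -34.2, y ≈ -85.5 km.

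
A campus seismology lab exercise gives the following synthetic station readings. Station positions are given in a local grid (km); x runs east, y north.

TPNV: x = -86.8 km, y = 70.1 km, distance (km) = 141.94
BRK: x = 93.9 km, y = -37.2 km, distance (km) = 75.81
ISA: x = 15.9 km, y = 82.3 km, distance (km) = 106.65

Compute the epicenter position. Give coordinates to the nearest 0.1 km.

(19.2, -24.3)

Circle about each station: (x + 86.8)² + (y − 70.1)² = 141.94²; (x − 93.9)² + (y + 37.2)² = 75.81²; (x − 15.9)² + (y − 82.3)² = 106.65².
Subtracting the TPNV equation from the BRK and ISA equations removes the quadratic terms:
361.4 x − 214.6 y = 12152.61
205.4 x + 24.4 y = 3350.59
Solving the 2×2 system: x ≈ 19.2, y ≈ -24.3 km.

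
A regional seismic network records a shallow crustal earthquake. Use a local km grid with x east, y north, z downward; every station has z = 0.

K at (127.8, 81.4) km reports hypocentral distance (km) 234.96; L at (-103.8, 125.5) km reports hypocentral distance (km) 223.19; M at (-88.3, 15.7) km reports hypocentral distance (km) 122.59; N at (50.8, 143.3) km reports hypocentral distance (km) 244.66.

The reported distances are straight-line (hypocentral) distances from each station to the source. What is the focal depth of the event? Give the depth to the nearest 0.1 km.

depth ≈ 56.0 km

Each station gives a sphere (x−x_i)² + (y−y_i)² + z² = d_i² (stations at z=0).
Subtracting the K sphere from L and M: z² cancels, leaving linear equations in x and y:
-463.2 x + 88.2 y = 8958.32
-432.2 x − 131.4 y = 25262.47
Solving: x ≈ -34.402, y ≈ -79.101 km (keep extra digits for the depth step; rounded: -34.4, -79.1).
Then from the K sphere: z² = 234.96² − (x − 127.8)² − (y − 81.4)² with x = -34.402, y = -79.101, so z ≈ 56.001 ≈ 56.0 km.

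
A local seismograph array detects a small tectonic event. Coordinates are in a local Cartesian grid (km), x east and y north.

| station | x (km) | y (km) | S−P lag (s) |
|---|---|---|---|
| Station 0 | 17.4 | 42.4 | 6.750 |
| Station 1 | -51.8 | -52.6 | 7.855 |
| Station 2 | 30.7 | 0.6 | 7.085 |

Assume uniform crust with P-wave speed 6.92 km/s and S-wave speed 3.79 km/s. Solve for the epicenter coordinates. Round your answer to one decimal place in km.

Distance from S−P lag: d = Δt · v_P v_S / (v_P − v_S) = Δt · (6.92·3.79)/(6.92−3.79) ≈ 8.3792·Δt.
So d_Station 0 = 56.56, d_Station 1 = 65.82, d_Station 2 = 59.37 km.
Circle about each station: (x − 17.4)² + (y − 42.4)² = 56.56²; (x + 51.8)² + (y + 52.6)² = 65.82²; (x − 30.7)² + (y − 0.6)² = 59.37².
Subtracting pairs of circle equations eliminates x²+y² and gives linear equations (the radical axes):
-138.4 x − 190.0 y = 2216.24
26.6 x − 83.6 y = -1483.43
Solving the 2×2 system: x ≈ -28.1, y ≈ 8.8 km.

(-28.1, 8.8)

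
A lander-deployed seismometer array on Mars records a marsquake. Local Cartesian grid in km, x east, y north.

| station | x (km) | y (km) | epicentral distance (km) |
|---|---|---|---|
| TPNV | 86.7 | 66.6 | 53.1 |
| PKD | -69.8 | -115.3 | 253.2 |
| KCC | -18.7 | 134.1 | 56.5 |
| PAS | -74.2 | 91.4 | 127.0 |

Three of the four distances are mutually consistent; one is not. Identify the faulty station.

Solve using three stations at a time. Using TPNV, PKD, PAS (subtract circle equations pairwise → linear system) gives (x, y) ≈ (51.9, 106.8).
Distances from that point to each station vs reported:
  TPNV: calculated 53.1 vs reported 53.1 → residual 0.0 km
  PKD: calculated 253.2 vs reported 253.2 → residual 0.0 km
  KCC: calculated 75.7 vs reported 56.5 → residual 19.2 km
  PAS: calculated 127.0 vs reported 127.0 → residual 0.0 km
TPNV, PKD, PAS are mutually consistent (residuals ≈ 0); KCC is off by 19.2 km.

KCC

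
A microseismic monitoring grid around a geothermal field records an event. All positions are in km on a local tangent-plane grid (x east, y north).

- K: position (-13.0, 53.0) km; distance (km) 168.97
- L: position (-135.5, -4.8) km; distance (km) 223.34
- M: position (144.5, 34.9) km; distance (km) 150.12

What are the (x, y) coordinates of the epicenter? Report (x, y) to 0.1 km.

Circle about each station: (x + 13.0)² + (y − 53.0)² = 168.97²; (x + 135.5)² + (y + 4.8)² = 223.34²; (x − 144.5)² + (y − 34.9)² = 150.12².
Subtracting the K equation from the L and M equations removes the quadratic terms:
-245.0 x − 115.6 y = -5924.60
315.0 x − 36.2 y = 25135.11
Solving the 2×2 system: x ≈ 68.9, y ≈ -94.8 km.

x ≈ 68.9 km, y ≈ -94.8 km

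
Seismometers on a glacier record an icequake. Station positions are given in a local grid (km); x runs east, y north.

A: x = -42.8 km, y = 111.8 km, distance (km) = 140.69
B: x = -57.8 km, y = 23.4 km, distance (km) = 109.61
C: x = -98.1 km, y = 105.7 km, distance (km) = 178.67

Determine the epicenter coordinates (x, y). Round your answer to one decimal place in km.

(50.5, 6.5)

Circle about each station: (x + 42.8)² + (y − 111.8)² = 140.69²; (x + 57.8)² + (y − 23.4)² = 109.61²; (x + 98.1)² + (y − 105.7)² = 178.67².
Subtracting pairs of circle equations eliminates x²+y² and gives linear equations (the radical axes):
-30.0 x − 176.8 y = -2663.36
-110.6 x − 12.2 y = -5664.27
Solving the 2×2 system: x ≈ 50.5, y ≈ 6.5 km.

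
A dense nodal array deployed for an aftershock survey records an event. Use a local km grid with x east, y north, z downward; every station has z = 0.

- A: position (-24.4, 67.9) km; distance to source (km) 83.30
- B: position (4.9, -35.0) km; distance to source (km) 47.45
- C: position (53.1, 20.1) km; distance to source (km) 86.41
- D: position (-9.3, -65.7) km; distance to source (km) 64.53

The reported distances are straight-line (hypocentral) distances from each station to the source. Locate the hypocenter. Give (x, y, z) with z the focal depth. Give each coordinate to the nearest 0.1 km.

Each station gives a sphere (x−x_i)² + (y−y_i)² + z² = d_i² (stations at z=0).
Subtracting the A sphere from B and C: z² cancels, leaving linear equations in x and y:
58.6 x − 205.8 y = 730.63
155.0 x − 95.6 y = -2509.95
Solving: x ≈ -22.299, y ≈ -9.900 km (keep extra digits for the depth step; rounded: -22.3, -9.9).
Then from the A sphere: z² = 83.30² − (x + 24.4)² − (y − 67.9)² with x = -22.299, y = -9.900, so z ≈ 29.692 ≈ 29.7 km.

x ≈ -22.3 km, y ≈ -9.9 km, depth ≈ 29.7 km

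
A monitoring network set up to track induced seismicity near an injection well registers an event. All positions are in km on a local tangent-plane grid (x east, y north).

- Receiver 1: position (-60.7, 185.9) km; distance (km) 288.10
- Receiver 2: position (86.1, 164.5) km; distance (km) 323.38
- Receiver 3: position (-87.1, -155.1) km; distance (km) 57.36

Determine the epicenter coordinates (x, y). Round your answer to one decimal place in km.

(-100.8, -99.4)

Circle about each station: (x + 60.7)² + (y − 185.9)² = 288.10²; (x − 86.1)² + (y − 164.5)² = 323.38²; (x + 87.1)² + (y + 155.1)² = 57.36².
Subtracting the Receiver 1 equation from the Receiver 2 and Receiver 3 equations removes the quadratic terms:
293.6 x − 42.8 y = -25342.85
-52.8 x − 682.0 y = 73110.56
Solving the 2×2 system: x ≈ -100.8, y ≈ -99.4 km.
Check against Receiver 1 (with the unrounded x, y): √((x + 60.7)²+(y − 185.9)²) = 288.10 ≈ 288.10 km. ✓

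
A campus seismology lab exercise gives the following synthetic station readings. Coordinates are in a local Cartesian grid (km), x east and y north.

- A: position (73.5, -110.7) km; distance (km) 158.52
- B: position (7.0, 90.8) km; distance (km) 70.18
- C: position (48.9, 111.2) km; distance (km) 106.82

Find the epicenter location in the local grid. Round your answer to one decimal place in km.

Circle about each station: (x − 73.5)² + (y + 110.7)² = 158.52²; (x − 7.0)² + (y − 90.8)² = 70.18²; (x − 48.9)² + (y − 111.2)² = 106.82².
Subtracting pairs of circle equations eliminates x²+y² and gives linear equations (the radical axes):
-133.0 x + 403.0 y = 10840.26
-49.2 x + 443.8 y = 10817.99
Solving the 2×2 system: x ≈ -11.5, y ≈ 23.1 km.

(-11.5, 23.1)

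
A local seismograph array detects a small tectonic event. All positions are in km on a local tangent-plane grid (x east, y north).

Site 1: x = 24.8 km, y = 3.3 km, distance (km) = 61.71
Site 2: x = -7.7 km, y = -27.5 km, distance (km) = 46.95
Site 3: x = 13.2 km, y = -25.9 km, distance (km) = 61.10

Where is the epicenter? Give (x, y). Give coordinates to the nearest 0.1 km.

Circle about each station: (x − 24.8)² + (y − 3.3)² = 61.71²; (x + 7.7)² + (y + 27.5)² = 46.95²; (x − 13.2)² + (y + 25.9)² = 61.10².
Subtracting pairs of circle equations eliminates x²+y² and gives linear equations (the radical axes):
-65.0 x − 61.6 y = 1793.43
-23.2 x − 58.4 y = 294.03
Solving the 2×2 system: x ≈ -36.6, y ≈ 9.5 km.
Check against Site 1 (with the unrounded x, y): √((x − 24.8)²+(y − 3.3)²) = 61.71 ≈ 61.71 km. ✓

x ≈ -36.6 km, y ≈ 9.5 km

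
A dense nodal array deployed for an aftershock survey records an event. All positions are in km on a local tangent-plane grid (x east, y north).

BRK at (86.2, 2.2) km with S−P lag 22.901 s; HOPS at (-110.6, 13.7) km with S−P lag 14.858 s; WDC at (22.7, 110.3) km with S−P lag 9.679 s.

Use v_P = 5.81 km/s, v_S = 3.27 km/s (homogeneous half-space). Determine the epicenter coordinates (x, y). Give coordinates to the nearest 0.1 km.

Distance from S−P lag: d = Δt · v_P v_S / (v_P − v_S) = Δt · (5.81·3.27)/(5.81−3.27) ≈ 7.4798·Δt.
So d_BRK = 171.29, d_HOPS = 111.13, d_WDC = 72.40 km.
Circle about each station: (x − 86.2)² + (y − 2.2)² = 171.29²; (x + 110.6)² + (y − 13.7)² = 111.13²; (x − 22.7)² + (y − 110.3)² = 72.40².
Subtracting the BRK equation from the HOPS and WDC equations removes the quadratic terms:
-393.6 x + 23.0 y = 21975.16
-127.0 x + 216.2 y = 29344.60
Solving the 2×2 system: x ≈ -49.6, y ≈ 106.6 km.

(-49.6, 106.6)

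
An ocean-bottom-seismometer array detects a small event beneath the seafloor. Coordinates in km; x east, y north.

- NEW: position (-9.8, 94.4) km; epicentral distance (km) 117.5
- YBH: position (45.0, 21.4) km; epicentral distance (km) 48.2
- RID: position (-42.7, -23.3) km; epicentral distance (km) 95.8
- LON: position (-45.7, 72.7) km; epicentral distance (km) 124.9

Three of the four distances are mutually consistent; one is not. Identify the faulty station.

YBH

Solve using three stations at a time. Using NEW, RID, LON (subtract circle equations pairwise → linear system) gives (x, y) ≈ (51.2, -5.8).
Distances from that point to each station vs reported:
  NEW: calculated 117.3 vs reported 117.5 → residual 0.2 km
  YBH: calculated 27.9 vs reported 48.2 → residual 20.3 km
  RID: calculated 95.5 vs reported 95.8 → residual 0.3 km
  LON: calculated 124.7 vs reported 124.9 → residual 0.2 km
NEW, RID, LON are mutually consistent (residuals ≈ 0); YBH is off by 20.3 km.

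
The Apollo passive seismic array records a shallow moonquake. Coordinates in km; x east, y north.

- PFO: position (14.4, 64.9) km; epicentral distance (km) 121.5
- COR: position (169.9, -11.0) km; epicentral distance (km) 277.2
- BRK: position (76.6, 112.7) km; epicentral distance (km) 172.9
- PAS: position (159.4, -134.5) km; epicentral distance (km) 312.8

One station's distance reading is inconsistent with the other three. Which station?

Solve using three stations at a time. Using PFO, COR, PAS (subtract circle equations pairwise → linear system) gives (x, y) ≈ (-103.5, 35.1).
Distances from that point to each station vs reported:
  PFO: calculated 121.6 vs reported 121.5 → residual 0.1 km
  COR: calculated 277.2 vs reported 277.2 → residual 0.0 km
  BRK: calculated 196.1 vs reported 172.9 → residual 23.2 km
  PAS: calculated 312.8 vs reported 312.8 → residual 0.0 km
PFO, COR, PAS are mutually consistent (residuals ≈ 0); BRK is off by 23.2 km.

BRK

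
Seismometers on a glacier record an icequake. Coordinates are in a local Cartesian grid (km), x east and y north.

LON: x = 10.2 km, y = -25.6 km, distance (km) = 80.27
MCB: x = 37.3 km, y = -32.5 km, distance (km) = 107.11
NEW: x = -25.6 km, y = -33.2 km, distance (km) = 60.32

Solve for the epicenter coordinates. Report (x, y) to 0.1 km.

-57.0 km east, 18.3 km north

Circle about each station: (x − 10.2)² + (y + 25.6)² = 80.27²; (x − 37.3)² + (y + 32.5)² = 107.11²; (x + 25.6)² + (y + 33.2)² = 60.32².
Subtracting the LON equation from the MCB and NEW equations removes the quadratic terms:
54.2 x − 13.8 y = -3341.14
-71.6 x − 15.2 y = 3802.97
Solving the 2×2 system: x ≈ -57.0, y ≈ 18.3 km.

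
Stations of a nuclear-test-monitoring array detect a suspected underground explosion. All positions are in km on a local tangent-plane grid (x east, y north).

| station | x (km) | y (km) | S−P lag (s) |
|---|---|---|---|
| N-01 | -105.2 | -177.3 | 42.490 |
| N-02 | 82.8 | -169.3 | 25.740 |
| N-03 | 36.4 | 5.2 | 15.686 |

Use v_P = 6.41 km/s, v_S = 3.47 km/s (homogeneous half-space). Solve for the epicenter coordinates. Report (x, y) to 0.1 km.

(154.9, 11.6)

Distance from S−P lag: d = Δt · v_P v_S / (v_P − v_S) = Δt · (6.41·3.47)/(6.41−3.47) ≈ 7.5655·Δt.
So d_N-01 = 321.46, d_N-02 = 194.74, d_N-03 = 118.67 km.
Circle about each station: (x + 105.2)² + (y + 177.3)² = 321.46²; (x − 82.8)² + (y + 169.3)² = 194.74²; (x − 36.4)² + (y − 5.2)² = 118.67².
Subtracting pairs of circle equations eliminates x²+y² and gives linear equations (the radical axes):
376.0 x + 16.0 y = 58428.86
283.2 x + 365.0 y = 48103.63
Solving the 2×2 system: x ≈ 154.9, y ≈ 11.6 km.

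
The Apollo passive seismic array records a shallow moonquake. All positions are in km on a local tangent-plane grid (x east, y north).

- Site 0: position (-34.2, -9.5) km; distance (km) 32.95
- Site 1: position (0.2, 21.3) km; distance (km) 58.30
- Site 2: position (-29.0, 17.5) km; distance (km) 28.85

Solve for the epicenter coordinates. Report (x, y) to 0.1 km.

(-57.6, 13.7)

Circle about each station: (x + 34.2)² + (y + 9.5)² = 32.95²; (x − 0.2)² + (y − 21.3)² = 58.30²; (x + 29.0)² + (y − 17.5)² = 28.85².
Subtracting the Site 0 equation from the Site 1 and Site 2 equations removes the quadratic terms:
68.8 x + 61.6 y = -3119.35
10.4 x + 54.0 y = 140.74
Solving the 2×2 system: x ≈ -57.6, y ≈ 13.7 km.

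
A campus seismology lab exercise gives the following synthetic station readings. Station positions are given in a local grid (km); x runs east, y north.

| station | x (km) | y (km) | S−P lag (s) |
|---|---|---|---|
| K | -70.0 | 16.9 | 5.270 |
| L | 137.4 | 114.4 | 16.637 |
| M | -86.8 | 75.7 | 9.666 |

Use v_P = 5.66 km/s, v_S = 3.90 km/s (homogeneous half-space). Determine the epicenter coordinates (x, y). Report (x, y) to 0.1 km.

Distance from S−P lag: d = Δt · v_P v_S / (v_P − v_S) = Δt · (5.66·3.90)/(5.66−3.90) ≈ 12.5420·Δt.
So d_K = 66.10, d_L = 208.66, d_M = 121.23 km.
Circle about each station: (x + 70.0)² + (y − 16.9)² = 66.10²; (x − 137.4)² + (y − 114.4)² = 208.66²; (x + 86.8)² + (y − 75.7)² = 121.23².
Subtracting the K equation from the L and M equations removes the quadratic terms:
414.8 x + 195.0 y = -12389.28
-33.6 x + 117.6 y = -2248.38
Solving the 2×2 system: x ≈ -18.4, y ≈ -24.4 km.

x ≈ -18.4 km, y ≈ -24.4 km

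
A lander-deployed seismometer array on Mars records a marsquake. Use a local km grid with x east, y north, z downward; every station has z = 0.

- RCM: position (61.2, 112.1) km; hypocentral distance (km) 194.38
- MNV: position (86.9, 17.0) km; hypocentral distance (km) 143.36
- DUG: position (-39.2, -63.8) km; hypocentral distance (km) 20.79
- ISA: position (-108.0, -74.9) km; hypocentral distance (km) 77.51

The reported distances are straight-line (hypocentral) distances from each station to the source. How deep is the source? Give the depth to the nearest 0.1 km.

18.7 km

Each station gives a sphere (x−x_i)² + (y−y_i)² + z² = d_i² (stations at z=0).
Subtracting the RCM sphere from MNV and DUG: z² cancels, leaving linear equations in x and y:
51.4 x − 190.2 y = 8760.25
-200.8 x − 351.8 y = 26646.59
Solving: x ≈ -35.297, y ≈ -55.597 km (keep extra digits for the depth step; rounded: -35.3, -55.6).
Then from the RCM sphere: z² = 194.38² − (x − 61.2)² − (y − 112.1)² with x = -35.297, y = -55.597, so z ≈ 18.698 ≈ 18.7 km.
Check against ISA (with the unrounded solution): distance 77.51 ≈ 77.51 km. ✓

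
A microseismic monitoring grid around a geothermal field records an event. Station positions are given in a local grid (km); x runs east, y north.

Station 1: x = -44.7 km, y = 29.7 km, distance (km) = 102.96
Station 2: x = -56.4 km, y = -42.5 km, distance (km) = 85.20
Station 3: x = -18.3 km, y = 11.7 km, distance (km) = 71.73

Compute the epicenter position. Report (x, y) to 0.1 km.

Circle about each station: (x + 44.7)² + (y − 29.7)² = 102.96²; (x + 56.4)² + (y + 42.5)² = 85.20²; (x + 18.3)² + (y − 11.7)² = 71.73².
Subtracting the Station 1 equation from the Station 2 and Station 3 equations removes the quadratic terms:
-23.4 x − 144.4 y = 5448.75
52.8 x − 36.0 y = 3047.17
Solving the 2×2 system: x ≈ 28.8, y ≈ -42.4 km.

(28.8, -42.4)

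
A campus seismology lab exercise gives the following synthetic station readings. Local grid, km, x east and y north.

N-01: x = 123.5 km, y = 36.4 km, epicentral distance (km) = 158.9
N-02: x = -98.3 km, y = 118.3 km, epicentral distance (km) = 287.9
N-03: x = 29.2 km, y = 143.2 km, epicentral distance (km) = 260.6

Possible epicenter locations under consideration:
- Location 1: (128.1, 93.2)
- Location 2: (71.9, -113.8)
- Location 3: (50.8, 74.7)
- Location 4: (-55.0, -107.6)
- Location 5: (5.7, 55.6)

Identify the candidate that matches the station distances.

For each candidate, compare |candidate − station| to the reported distance:
Location 1: residuals N-01 101.9, N-02 60.1, N-03 149.8 → max 149.8 km
Location 2: residuals N-01 0.1, N-02 0.1, N-03 0.1 → max 0.1 km
Location 3: residuals N-01 76.7, N-02 132.6, N-03 188.8 → max 188.8 km
Location 4: residuals N-01 70.4, N-02 57.9, N-03 4.0 → max 70.4 km
Location 5: residuals N-01 39.5, N-02 166.5, N-03 169.9 → max 169.9 km
Only Location 2 has all residuals ≈ 0.

Location 2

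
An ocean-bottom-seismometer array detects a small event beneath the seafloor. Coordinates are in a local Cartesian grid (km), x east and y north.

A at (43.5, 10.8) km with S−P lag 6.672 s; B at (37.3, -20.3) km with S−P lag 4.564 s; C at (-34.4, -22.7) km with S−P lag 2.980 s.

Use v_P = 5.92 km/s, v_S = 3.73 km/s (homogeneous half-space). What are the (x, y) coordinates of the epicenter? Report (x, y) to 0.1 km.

Distance from S−P lag: d = Δt · v_P v_S / (v_P − v_S) = Δt · (5.92·3.73)/(5.92−3.73) ≈ 10.0829·Δt.
So d_A = 67.27, d_B = 46.02, d_C = 30.05 km.
Circle about each station: (x − 43.5)² + (y − 10.8)² = 67.27²; (x − 37.3)² + (y + 20.3)² = 46.02²; (x + 34.4)² + (y + 22.7)² = 30.05².
Subtracting the A equation from the B and C equations removes the quadratic terms:
-12.4 x − 62.2 y = 2201.90
-155.8 x − 67.0 y = 3312.01
Solving the 2×2 system: x ≈ -6.6, y ≈ -34.1 km.

x ≈ -6.6 km, y ≈ -34.1 km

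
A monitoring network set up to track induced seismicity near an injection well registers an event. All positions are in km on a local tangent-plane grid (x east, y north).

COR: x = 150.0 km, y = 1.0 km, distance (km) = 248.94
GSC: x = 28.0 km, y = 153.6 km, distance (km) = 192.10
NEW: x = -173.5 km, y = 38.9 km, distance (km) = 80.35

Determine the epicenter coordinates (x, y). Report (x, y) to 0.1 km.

Circle about each station: (x − 150.0)² + (y − 1.0)² = 248.94²; (x − 28.0)² + (y − 153.6)² = 192.10²; (x + 173.5)² + (y − 38.9)² = 80.35².
Subtracting the COR equation from the GSC and NEW equations removes the quadratic terms:
-244.0 x + 305.2 y = 26944.67
-647.0 x + 75.8 y = 64629.46
Solving the 2×2 system: x ≈ -98.8, y ≈ 9.3 km.

(-98.8, 9.3)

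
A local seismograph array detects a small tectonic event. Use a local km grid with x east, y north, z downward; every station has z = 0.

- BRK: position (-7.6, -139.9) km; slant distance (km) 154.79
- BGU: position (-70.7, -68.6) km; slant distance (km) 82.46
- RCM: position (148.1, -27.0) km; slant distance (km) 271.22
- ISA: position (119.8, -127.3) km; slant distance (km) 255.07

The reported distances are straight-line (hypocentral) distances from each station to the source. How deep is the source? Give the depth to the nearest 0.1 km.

Each station gives a sphere (x−x_i)² + (y−y_i)² + z² = d_i² (stations at z=0).
Subtracting the BRK sphere from BGU and RCM: z² cancels, leaving linear equations in x and y:
-126.2 x + 142.6 y = 7234.97
311.4 x + 225.8 y = -46567.50
Solving: x ≈ -113.498, y ≈ -49.709 km (keep extra digits for the depth step; rounded: -113.5, -49.7).
Then from the BRK sphere: z² = 154.79² − (x + 7.6)² − (y + 139.9)² with x = -113.498, y = -49.709, so z ≈ 67.905 ≈ 67.9 km.

depth ≈ 67.9 km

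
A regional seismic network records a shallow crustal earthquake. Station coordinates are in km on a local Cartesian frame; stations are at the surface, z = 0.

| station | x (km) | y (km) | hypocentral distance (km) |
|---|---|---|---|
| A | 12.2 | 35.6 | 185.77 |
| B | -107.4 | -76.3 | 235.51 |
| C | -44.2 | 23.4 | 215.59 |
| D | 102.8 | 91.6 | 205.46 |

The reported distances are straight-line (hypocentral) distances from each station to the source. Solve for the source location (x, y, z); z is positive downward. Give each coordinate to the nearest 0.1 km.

Each station gives a sphere (x−x_i)² + (y−y_i)² + z² = d_i² (stations at z=0).
Subtracting the A sphere from B and C: z² cancels, leaving linear equations in x and y:
-239.2 x − 223.8 y = -5014.22
-112.8 x − 24.4 y = -10883.56
Solving: x ≈ 119.197, y ≈ -104.994 km (keep extra digits for the depth step; rounded: 119.2, -105.0).
Then from the A sphere: z² = 185.77² − (x − 12.2)² − (y − 35.6)² with x = 119.197, y = -104.994, so z ≈ 57.406 ≈ 57.4 km.
Check against D (with the unrounded solution): distance 205.46 ≈ 205.46 km. ✓

x ≈ 119.2 km, y ≈ -105.0 km, depth ≈ 57.4 km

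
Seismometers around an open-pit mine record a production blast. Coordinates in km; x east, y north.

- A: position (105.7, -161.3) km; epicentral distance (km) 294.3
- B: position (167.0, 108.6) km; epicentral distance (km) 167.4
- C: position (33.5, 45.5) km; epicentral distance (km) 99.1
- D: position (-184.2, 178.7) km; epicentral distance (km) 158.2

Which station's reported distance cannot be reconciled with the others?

Solve using three stations at a time. Using A, C, D (subtract circle equations pairwise → linear system) gives (x, y) ≈ (-58.1, 83.2).
Distances from that point to each station vs reported:
  A: calculated 294.3 vs reported 294.3 → residual 0.0 km
  B: calculated 226.6 vs reported 167.4 → residual 59.2 km
  C: calculated 99.1 vs reported 99.1 → residual 0.0 km
  D: calculated 158.2 vs reported 158.2 → residual 0.0 km
A, C, D are mutually consistent (residuals ≈ 0); B is off by 59.2 km.

B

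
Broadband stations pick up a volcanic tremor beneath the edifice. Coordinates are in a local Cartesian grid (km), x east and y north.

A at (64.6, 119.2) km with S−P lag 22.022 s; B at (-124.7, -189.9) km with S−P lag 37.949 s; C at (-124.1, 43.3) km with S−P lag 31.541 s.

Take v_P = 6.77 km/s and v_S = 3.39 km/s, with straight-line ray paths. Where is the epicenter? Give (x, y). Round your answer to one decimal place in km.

(77.2, -29.8)

Distance from S−P lag: d = Δt · v_P v_S / (v_P − v_S) = Δt · (6.77·3.39)/(6.77−3.39) ≈ 6.7900·Δt.
So d_A = 149.53, d_B = 257.67, d_C = 214.16 km.
Circle about each station: (x − 64.6)² + (y − 119.2)² = 149.53²; (x + 124.7)² + (y + 189.9)² = 257.67²; (x + 124.1)² + (y − 43.3)² = 214.16².
Subtracting pairs of circle equations eliminates x²+y² and gives linear equations (the radical axes):
-378.6 x − 618.2 y = -10804.31
-377.4 x − 151.8 y = -24611.38
Solving the 2×2 system: x ≈ 77.2, y ≈ -29.8 km.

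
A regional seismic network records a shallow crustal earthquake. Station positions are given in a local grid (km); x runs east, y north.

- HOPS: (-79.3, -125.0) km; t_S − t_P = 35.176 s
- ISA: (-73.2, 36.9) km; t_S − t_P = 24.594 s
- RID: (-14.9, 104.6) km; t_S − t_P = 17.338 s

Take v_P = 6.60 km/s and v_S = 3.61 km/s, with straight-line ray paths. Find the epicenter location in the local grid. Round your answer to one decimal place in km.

(119.5, 72.6)

Distance from S−P lag: d = Δt · v_P v_S / (v_P − v_S) = Δt · (6.60·3.61)/(6.60−3.61) ≈ 7.9686·Δt.
So d_HOPS = 280.30, d_ISA = 195.98, d_RID = 138.16 km.
Circle about each station: (x + 79.3)² + (y + 125.0)² = 280.30²; (x + 73.2)² + (y − 36.9)² = 195.98²; (x + 14.9)² + (y − 104.6)² = 138.16².
Subtracting pairs of circle equations eliminates x²+y² and gives linear equations (the radical axes):
12.2 x + 323.8 y = 24966.29
128.8 x + 459.2 y = 48729.58
Solving the 2×2 system: x ≈ 119.5, y ≈ 72.6 km.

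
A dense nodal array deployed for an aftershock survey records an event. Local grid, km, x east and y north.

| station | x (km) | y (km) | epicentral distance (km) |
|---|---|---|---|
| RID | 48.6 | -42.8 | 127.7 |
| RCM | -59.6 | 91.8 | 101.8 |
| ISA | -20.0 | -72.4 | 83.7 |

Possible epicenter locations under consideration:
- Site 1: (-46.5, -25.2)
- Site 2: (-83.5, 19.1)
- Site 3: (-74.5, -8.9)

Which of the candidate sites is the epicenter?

Site 3

For each candidate, compare |candidate − station| to the reported distance:
Site 1: residuals RID 31.0, RCM 15.9, ISA 29.6 → max 31.0 km
Site 2: residuals RID 18.2, RCM 25.3, ISA 27.7 → max 27.7 km
Site 3: residuals RID 0.0, RCM 0.0, ISA 0.0 → max 0.0 km
Only Site 3 has all residuals ≈ 0.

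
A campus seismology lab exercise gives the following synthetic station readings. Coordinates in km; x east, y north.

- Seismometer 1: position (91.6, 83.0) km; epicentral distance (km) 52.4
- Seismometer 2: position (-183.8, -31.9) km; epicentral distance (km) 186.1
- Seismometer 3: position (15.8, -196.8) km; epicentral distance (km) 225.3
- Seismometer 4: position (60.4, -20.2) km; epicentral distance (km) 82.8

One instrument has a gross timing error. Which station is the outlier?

Solve using three stations at a time. Using Seismometer 2, Seismometer 3, Seismometer 4 (subtract circle equations pairwise → linear system) gives (x, y) ≈ (-7.4, 27.3).
Distances from that point to each station vs reported:
  Seismometer 1: calculated 113.6 vs reported 52.4 → residual 61.2 km
  Seismometer 2: calculated 186.1 vs reported 186.1 → residual 0.0 km
  Seismometer 3: calculated 225.3 vs reported 225.3 → residual 0.0 km
  Seismometer 4: calculated 82.8 vs reported 82.8 → residual 0.0 km
Seismometer 2, Seismometer 3, Seismometer 4 are mutually consistent (residuals ≈ 0); Seismometer 1 is off by 61.2 km.

Seismometer 1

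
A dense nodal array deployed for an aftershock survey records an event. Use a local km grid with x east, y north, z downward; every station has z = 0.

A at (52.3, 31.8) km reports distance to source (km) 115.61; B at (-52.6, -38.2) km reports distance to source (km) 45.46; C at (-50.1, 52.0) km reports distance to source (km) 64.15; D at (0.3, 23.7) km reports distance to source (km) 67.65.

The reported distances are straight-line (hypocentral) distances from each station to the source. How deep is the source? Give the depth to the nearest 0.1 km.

30.4 km

Each station gives a sphere (x−x_i)² + (y−y_i)² + z² = d_i² (stations at z=0).
Subtracting the A sphere from B and C: z² cancels, leaving linear equations in x and y:
-209.8 x − 140.0 y = 11778.53
-204.8 x + 40.4 y = 10717.93
Solving: x ≈ -53.203, y ≈ -4.405 km (keep extra digits for the depth step; rounded: -53.2, -4.4).
Then from the A sphere: z² = 115.61² − (x − 52.3)² − (y − 31.8)² with x = -53.203, y = -4.405, so z ≈ 30.397 ≈ 30.4 km.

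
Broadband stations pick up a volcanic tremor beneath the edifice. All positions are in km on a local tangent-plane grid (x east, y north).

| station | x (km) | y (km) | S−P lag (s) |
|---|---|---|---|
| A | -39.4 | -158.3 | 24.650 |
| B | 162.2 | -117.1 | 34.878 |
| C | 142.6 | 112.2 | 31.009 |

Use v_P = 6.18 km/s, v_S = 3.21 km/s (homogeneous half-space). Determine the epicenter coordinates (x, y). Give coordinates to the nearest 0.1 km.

-35.4 km east, 6.3 km north

Distance from S−P lag: d = Δt · v_P v_S / (v_P − v_S) = Δt · (6.18·3.21)/(6.18−3.21) ≈ 6.6794·Δt.
So d_A = 164.65, d_B = 232.96, d_C = 207.12 km.
Circle about each station: (x + 39.4)² + (y + 158.3)² = 164.65²; (x − 162.2)² + (y + 117.1)² = 232.96²; (x − 142.6)² + (y − 112.2)² = 207.12².
Subtracting pairs of circle equations eliminates x²+y² and gives linear equations (the radical axes):
403.2 x + 82.4 y = -13750.74
364.0 x + 541.0 y = -9476.72
Solving the 2×2 system: x ≈ -35.4, y ≈ 6.3 km.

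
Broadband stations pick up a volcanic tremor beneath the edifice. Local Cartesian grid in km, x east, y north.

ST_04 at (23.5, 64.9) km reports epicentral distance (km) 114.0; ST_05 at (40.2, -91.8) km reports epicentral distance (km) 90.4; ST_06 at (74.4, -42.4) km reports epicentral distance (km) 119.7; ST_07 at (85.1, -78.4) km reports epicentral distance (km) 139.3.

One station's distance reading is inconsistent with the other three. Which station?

ST_05

Solve using three stations at a time. Using ST_04, ST_06, ST_07 (subtract circle equations pairwise → linear system) gives (x, y) ≈ (-44.2, -26.7).
Distances from that point to each station vs reported:
  ST_04: calculated 114.0 vs reported 114.0 → residual 0.0 km
  ST_05: calculated 106.6 vs reported 90.4 → residual 16.2 km
  ST_06: calculated 119.7 vs reported 119.7 → residual 0.0 km
  ST_07: calculated 139.3 vs reported 139.3 → residual 0.0 km
ST_04, ST_06, ST_07 are mutually consistent (residuals ≈ 0); ST_05 is off by 16.2 km.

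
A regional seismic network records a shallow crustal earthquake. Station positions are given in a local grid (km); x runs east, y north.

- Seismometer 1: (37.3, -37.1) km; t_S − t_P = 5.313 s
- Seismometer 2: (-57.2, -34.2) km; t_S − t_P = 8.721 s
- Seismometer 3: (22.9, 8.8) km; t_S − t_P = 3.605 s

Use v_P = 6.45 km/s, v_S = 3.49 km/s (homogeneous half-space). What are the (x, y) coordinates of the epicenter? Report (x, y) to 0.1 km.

Distance from S−P lag: d = Δt · v_P v_S / (v_P − v_S) = Δt · (6.45·3.49)/(6.45−3.49) ≈ 7.6049·Δt.
So d_Seismometer 1 = 40.40, d_Seismometer 2 = 66.32, d_Seismometer 3 = 27.42 km.
Circle about each station: (x − 37.3)² + (y + 37.1)² = 40.40²; (x + 57.2)² + (y + 34.2)² = 66.32²; (x − 22.9)² + (y − 8.8)² = 27.42².
Subtracting the Seismometer 1 equation from the Seismometer 2 and Seismometer 3 equations removes the quadratic terms:
-189.0 x + 5.8 y = -1092.40
-28.8 x + 91.8 y = -1285.55
Solving the 2×2 system: x ≈ 5.4, y ≈ -12.3 km.
Check against Seismometer 1 (with the unrounded x, y): √((x − 37.3)²+(y + 37.1)²) = 40.40 ≈ 40.40 km. ✓

x ≈ 5.4 km, y ≈ -12.3 km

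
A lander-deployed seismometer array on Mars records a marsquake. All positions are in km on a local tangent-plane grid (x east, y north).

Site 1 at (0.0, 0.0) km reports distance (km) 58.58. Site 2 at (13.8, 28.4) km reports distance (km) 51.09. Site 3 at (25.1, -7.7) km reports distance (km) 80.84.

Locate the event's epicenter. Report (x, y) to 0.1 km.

x ≈ -33.3 km, y ≈ 48.2 km

Circle about each station: x² + y² = 58.58²; (x − 13.8)² + (y − 28.4)² = 51.09²; (x − 25.1)² + (y + 7.7)² = 80.84².
Subtracting the Site 1 equation from the Site 2 and Site 3 equations removes the quadratic terms:
27.6 x + 56.8 y = 1818.43
50.2 x − 15.4 y = -2414.19
Solving the 2×2 system: x ≈ -33.3, y ≈ 48.2 km.
Check against Site 1 (with the unrounded x, y): √(x²+y²) = 58.59 ≈ 58.58 km. ✓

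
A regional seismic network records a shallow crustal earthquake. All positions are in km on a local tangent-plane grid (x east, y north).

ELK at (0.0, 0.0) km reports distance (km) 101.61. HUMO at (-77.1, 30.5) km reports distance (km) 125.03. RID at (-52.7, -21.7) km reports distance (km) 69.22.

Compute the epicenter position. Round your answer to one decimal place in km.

Circle about each station: x² + y² = 101.61²; (x + 77.1)² + (y − 30.5)² = 125.03²; (x + 52.7)² + (y + 21.7)² = 69.22².
Subtracting pairs of circle equations eliminates x²+y² and gives linear equations (the radical axes):
-154.2 x + 61.0 y = 1566.75
-105.4 x − 43.4 y = 8781.36
Solving the 2×2 system: x ≈ -46.0, y ≈ -90.6 km.

-46.0 km east, -90.6 km north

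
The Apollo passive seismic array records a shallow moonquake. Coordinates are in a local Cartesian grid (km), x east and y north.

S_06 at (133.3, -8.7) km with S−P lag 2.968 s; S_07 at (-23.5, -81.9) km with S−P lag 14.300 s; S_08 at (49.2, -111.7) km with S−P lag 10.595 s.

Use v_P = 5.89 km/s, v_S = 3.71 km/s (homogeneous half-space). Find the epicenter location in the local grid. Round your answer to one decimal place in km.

Distance from S−P lag: d = Δt · v_P v_S / (v_P − v_S) = Δt · (5.89·3.71)/(5.89−3.71) ≈ 10.0238·Δt.
So d_S_06 = 29.75, d_S_07 = 143.34, d_S_08 = 106.20 km.
Circle about each station: (x − 133.3)² + (y + 8.7)² = 29.75²; (x + 23.5)² + (y + 81.9)² = 143.34²; (x − 49.2)² + (y + 111.7)² = 106.20².
Subtracting the S_06 equation from the S_07 and S_08 equations removes the quadratic terms:
-313.6 x − 146.4 y = -30246.01
-168.2 x − 206.0 y = -13340.43
Solving the 2×2 system: x ≈ 107.0, y ≈ -22.6 km.

x ≈ 107.0 km, y ≈ -22.6 km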